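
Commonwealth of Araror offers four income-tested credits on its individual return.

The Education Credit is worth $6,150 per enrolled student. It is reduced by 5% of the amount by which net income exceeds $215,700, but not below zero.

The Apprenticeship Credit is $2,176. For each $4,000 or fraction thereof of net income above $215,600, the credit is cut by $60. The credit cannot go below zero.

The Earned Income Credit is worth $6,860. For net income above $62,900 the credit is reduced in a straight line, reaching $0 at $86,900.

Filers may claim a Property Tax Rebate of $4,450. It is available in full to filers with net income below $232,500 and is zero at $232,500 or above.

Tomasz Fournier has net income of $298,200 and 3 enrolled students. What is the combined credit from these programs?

Education Credit: base = 3 × $6,150 = $18,450. 5% of the $82,500 excess over $215,700 is $4,125; credit = $18,450 − $4,125 = $14,325.
Apprenticeship Credit: income exceeds $215,600 by $82,600, which is 21 full-or-partial $4,000 increments; reduction = 21 × $60 = $1,260, leaving $916.
Earned Income Credit: $298,200 is at or above $86,900, so the credit is $0.
Property Tax Rebate: $298,200 meets or exceeds the $232,500 cutoff, so the credit is $0.
Total: $14,325 + $916 + $0 + $0 = $15,241.

$15,241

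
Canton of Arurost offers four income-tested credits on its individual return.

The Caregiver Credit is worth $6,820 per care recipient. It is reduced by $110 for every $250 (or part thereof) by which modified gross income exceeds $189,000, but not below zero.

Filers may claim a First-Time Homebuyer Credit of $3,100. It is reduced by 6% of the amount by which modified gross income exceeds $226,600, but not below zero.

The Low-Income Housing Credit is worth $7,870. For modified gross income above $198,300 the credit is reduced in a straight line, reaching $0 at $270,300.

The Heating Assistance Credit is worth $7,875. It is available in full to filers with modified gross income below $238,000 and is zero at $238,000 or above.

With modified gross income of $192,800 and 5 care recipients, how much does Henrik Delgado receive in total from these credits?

Caregiver Credit: base = 5 × $6,820 = $34,100. income exceeds $189,000 by $3,800, which is 16 full-or-partial $250 increments; reduction = 16 × $110 = $1,760, leaving $32,340.
First-Time Homebuyer Credit: $192,800 is at or below the $226,600 threshold, so the full $3,100 applies.
Low-Income Housing Credit: $192,800 is at or below the $198,300 threshold, so the full $7,870 applies.
Heating Assistance Credit: $192,800 is below the $238,000 cutoff, so the full $7,875 applies.
Total: $32,340 + $3,100 + $7,870 + $7,875 = $51,185.

$51,185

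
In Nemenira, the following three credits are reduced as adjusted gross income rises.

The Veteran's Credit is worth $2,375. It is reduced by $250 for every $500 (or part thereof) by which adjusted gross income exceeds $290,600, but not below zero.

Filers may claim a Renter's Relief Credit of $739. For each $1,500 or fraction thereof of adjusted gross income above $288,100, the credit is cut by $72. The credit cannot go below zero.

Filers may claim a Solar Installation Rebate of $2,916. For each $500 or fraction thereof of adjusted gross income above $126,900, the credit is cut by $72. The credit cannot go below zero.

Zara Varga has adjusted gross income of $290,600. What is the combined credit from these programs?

Veteran's Credit: $290,600 is at or below the $290,600 threshold, so the full $2,375 applies.
Renter's Relief Credit: income exceeds $288,100 by $2,500, which is 2 full-or-partial $1,500 increments; reduction = 2 × $72 = $144, leaving $595.
Solar Installation Rebate: income exceeds $126,900 by $163,700 → 328 increments × $72 = $23,616 ≥ base, so the credit is $0.
Total: $2,375 + $595 + $0 = $2,970.

$2,970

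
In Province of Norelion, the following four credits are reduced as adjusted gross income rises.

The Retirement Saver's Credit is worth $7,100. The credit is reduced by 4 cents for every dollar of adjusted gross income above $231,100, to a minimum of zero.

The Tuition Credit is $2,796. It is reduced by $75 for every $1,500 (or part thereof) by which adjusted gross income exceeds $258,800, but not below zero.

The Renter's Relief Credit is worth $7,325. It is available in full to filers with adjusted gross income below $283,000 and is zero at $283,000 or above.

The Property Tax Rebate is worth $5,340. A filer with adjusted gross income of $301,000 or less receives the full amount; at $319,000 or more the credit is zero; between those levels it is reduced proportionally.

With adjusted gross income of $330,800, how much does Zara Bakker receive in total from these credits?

Retirement Saver's Credit: 4% of the $99,700 excess over $231,100 is $3,988; credit = $7,100 − $3,988 = $3,112.
Tuition Credit: income exceeds $258,800 by $72,000 → 48 increments × $75 = $3,600 ≥ base, so the credit is $0.
Renter's Relief Credit: $330,800 meets or exceeds the $283,000 cutoff, so the credit is $0.
Property Tax Rebate: $330,800 is at or above $319,000, so the credit is $0.
Total: $3,112 + $0 + $0 + $0 = $3,112.

$3,112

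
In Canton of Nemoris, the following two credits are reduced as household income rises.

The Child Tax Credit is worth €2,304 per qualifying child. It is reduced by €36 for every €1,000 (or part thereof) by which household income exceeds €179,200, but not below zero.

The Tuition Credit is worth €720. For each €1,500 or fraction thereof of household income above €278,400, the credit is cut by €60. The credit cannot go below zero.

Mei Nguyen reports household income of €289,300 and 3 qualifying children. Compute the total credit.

€3,156

Child Tax Credit: base = 3 × €2,304 = €6,912. income exceeds €179,200 by €110,100, which is 111 full-or-partial €1,000 increments; reduction = 111 × €36 = €3,996, leaving €2,916.
Tuition Credit: income exceeds €278,400 by €10,900, which is 8 full-or-partial €1,500 increments; reduction = 8 × €60 = €480, leaving €240.
Total: €2,916 + €240 = €3,156.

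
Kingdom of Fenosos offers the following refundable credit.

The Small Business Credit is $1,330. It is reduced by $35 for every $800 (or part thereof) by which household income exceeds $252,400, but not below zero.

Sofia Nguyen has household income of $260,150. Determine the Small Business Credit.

Small Business Credit: income exceeds $252,400 by $7,750, which is 10 full-or-partial $800 increments; reduction = 10 × $35 = $350, leaving $980.

$980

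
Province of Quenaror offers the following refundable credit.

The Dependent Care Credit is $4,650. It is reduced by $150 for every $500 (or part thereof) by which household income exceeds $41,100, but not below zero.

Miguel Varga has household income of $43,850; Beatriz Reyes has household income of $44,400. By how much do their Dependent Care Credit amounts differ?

Miguel ($43,850): Dependent Care Credit: income exceeds $41,100 by $2,750, which is 6 full-or-partial $500 increments; reduction = 6 × $150 = $900, leaving $3,750.
Beatriz ($44,400): Dependent Care Credit: income exceeds $41,100 by $3,300, which is 7 full-or-partial $500 increments; reduction = 7 × $150 = $1,050, leaving $3,600.
Difference: |$3,750 − $3,600| = $150.

$150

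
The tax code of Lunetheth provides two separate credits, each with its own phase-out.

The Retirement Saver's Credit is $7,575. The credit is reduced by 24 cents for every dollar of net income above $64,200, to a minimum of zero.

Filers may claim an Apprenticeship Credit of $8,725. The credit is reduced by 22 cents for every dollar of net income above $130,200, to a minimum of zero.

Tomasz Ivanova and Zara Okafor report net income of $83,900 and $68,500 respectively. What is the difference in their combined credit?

Tomasz ($83,900): Retirement Saver's Credit: 24% of the $19,700 excess over $64,200 is $4,728; credit = $7,575 − $4,728 = $2,847. Apprenticeship Credit: $83,900 is at or below the $130,200 threshold, so the full $8,725 applies. total $2,847 + $8,725 = $11,572
Zara ($68,500): Retirement Saver's Credit: 24% of the $4,300 excess over $64,200 is $1,032; credit = $7,575 − $1,032 = $6,543. Apprenticeship Credit: $68,500 is at or below the $130,200 threshold, so the full $8,725 applies. total $6,543 + $8,725 = $15,268
Difference: |$11,572 − $15,268| = $3,696.

$3,696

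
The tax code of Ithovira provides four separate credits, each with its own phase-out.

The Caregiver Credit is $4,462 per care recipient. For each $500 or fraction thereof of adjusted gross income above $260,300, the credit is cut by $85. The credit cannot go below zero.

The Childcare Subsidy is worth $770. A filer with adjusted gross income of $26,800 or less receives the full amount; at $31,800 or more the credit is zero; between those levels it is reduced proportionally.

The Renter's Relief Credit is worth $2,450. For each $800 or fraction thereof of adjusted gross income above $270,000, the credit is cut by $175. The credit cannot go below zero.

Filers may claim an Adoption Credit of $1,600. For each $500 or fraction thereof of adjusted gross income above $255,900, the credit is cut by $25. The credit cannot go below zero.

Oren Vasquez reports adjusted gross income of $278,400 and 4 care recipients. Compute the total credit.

Caregiver Credit: base = 4 × $4,462 = $17,848. income exceeds $260,300 by $18,100, which is 37 full-or-partial $500 increments; reduction = 37 × $85 = $3,145, leaving $14,703.
Childcare Subsidy: $278,400 is at or above $31,800, so the credit is $0.
Renter's Relief Credit: income exceeds $270,000 by $8,400, which is 11 full-or-partial $800 increments; reduction = 11 × $175 = $1,925, leaving $525.
Adoption Credit: income exceeds $255,900 by $22,500, which is 45 full-or-partial $500 increments; reduction = 45 × $25 = $1,125, leaving $475.
Total: $14,703 + $0 + $525 + $475 = $15,703.

$15,703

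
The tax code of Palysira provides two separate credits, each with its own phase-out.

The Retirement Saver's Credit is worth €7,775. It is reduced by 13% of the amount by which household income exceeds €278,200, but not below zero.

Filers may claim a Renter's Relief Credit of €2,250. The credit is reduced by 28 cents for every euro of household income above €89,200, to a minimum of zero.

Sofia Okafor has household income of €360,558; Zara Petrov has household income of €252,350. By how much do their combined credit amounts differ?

€7,775

Sofia (€360,558): Retirement Saver's Credit: 13% of the €82,358 excess over €278,200 is €10,706.54 ≥ base, so the credit is €0. Renter's Relief Credit: 28% of the €271,358 excess over €89,200 is €75,980.24 ≥ base, so the credit is €0. total €0 + €0 = €0
Zara (€252,350): Retirement Saver's Credit: €252,350 is at or below the €278,200 threshold, so the full €7,775 applies. Renter's Relief Credit: 28% of the €163,150 excess over €89,200 is €45,682 ≥ base, so the credit is €0. total €7,775 + €0 = €7,775
Difference: |€0 − €7,775| = €7,775.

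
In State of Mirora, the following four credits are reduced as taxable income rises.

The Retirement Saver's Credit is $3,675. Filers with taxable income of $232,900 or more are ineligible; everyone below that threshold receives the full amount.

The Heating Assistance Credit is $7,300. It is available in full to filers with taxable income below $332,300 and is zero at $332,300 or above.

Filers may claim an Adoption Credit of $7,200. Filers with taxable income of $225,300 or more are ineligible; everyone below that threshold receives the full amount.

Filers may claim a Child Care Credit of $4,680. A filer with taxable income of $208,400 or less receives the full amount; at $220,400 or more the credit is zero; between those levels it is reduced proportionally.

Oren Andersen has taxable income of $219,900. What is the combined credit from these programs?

Retirement Saver's Credit: $219,900 is below the $232,900 cutoff, so the full $3,675 applies.
Heating Assistance Credit: $219,900 is below the $332,300 cutoff, so the full $7,300 applies.
Adoption Credit: $219,900 is below the $225,300 cutoff, so the full $7,200 applies.
Child Care Credit: $219,900 is $11,500 into a $12,000 phase-out range, leaving 500/12,000 of the credit: $4,680 × 500/12,000 = $195.
Total: $3,675 + $7,300 + $7,200 + $195 = $18,370.

$18,370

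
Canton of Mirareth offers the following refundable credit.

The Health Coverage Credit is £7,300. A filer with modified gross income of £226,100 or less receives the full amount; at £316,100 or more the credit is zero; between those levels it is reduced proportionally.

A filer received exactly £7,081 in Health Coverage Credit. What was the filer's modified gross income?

£7,081 is 7,081/7,300 of the full £7,300, so 219/7,300 of the £90,000 range has been used: income = £226,100 + £90,000 × 219/7,300 = £228,800.

£228,800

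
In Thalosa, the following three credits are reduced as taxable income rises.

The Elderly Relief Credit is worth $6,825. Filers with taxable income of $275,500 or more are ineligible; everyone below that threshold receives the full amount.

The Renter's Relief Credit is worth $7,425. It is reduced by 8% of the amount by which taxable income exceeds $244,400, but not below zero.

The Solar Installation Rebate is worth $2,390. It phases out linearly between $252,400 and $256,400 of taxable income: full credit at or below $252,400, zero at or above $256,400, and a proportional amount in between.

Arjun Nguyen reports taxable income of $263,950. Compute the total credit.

$12,686

Elderly Relief Credit: $263,950 is below the $275,500 cutoff, so the full $6,825 applies.
Renter's Relief Credit: 8% of the $19,550 excess over $244,400 is $1,564; credit = $7,425 − $1,564 = $5,861.
Solar Installation Rebate: $263,950 is at or above $256,400, so the credit is $0.
Total: $6,825 + $5,861 + $0 = $12,686.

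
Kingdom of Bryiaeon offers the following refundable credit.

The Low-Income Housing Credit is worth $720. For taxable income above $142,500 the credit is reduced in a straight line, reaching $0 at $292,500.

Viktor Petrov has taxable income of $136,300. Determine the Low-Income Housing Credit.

Low-Income Housing Credit: $136,300 is at or below the $142,500 threshold, so the full $720 applies.

$720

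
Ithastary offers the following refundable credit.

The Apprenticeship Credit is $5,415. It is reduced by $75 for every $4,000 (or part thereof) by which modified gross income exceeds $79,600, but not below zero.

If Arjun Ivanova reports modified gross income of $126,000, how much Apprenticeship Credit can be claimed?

Apprenticeship Credit: income exceeds $79,600 by $46,400, which is 12 full-or-partial $4,000 increments; reduction = 12 × $75 = $900, leaving $4,515.

$4,515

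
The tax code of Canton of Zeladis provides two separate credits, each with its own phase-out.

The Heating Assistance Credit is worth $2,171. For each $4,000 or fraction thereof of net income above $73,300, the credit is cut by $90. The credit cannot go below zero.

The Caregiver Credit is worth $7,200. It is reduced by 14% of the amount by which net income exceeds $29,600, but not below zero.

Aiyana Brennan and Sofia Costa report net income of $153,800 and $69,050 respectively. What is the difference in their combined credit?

$3,567

Aiyana ($153,800): Heating Assistance Credit: income exceeds $73,300 by $80,500, which is 21 full-or-partial $4,000 increments; reduction = 21 × $90 = $1,890, leaving $281. Caregiver Credit: 14% of the $124,200 excess over $29,600 is $17,388 ≥ base, so the credit is $0. total $281 + $0 = $281
Sofia ($69,050): Heating Assistance Credit: $69,050 is at or below the $73,300 threshold, so the full $2,171 applies. Caregiver Credit: 14% of the $39,450 excess over $29,600 is $5,523; credit = $7,200 − $5,523 = $1,677. total $2,171 + $1,677 = $3,848
Difference: |$281 − $3,848| = $3,567.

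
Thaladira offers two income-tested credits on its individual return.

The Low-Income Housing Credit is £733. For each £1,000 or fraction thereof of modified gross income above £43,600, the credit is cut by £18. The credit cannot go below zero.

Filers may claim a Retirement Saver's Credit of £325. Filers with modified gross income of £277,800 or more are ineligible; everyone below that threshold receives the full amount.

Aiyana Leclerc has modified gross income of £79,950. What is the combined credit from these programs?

Low-Income Housing Credit: income exceeds £43,600 by £36,350, which is 37 full-or-partial £1,000 increments; reduction = 37 × £18 = £666, leaving £67.
Retirement Saver's Credit: £79,950 is below the £277,800 cutoff, so the full £325 applies.
Total: £67 + £325 = £392.

£392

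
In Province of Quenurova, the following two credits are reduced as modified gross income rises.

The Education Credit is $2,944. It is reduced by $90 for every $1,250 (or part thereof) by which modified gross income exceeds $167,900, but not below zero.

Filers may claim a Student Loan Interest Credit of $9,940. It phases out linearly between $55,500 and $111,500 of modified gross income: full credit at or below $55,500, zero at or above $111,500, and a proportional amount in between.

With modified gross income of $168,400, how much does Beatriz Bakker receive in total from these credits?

$2,854

Education Credit: income exceeds $167,900 by $500, which is 1 full-or-partial $1,250 increment; reduction = 1 × $90 = $90, leaving $2,854.
Student Loan Interest Credit: $168,400 is at or above $111,500, so the credit is $0.
Total: $2,854 + $0 = $2,854.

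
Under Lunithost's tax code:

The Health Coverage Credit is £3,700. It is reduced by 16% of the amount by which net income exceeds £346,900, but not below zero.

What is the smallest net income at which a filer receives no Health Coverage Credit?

£370,025

The credit falls by 16% of each pound above £346,900, so it reaches zero when the excess is £3,700 / 16% = £23,125: income = £346,900 + £23,125 = £370,025.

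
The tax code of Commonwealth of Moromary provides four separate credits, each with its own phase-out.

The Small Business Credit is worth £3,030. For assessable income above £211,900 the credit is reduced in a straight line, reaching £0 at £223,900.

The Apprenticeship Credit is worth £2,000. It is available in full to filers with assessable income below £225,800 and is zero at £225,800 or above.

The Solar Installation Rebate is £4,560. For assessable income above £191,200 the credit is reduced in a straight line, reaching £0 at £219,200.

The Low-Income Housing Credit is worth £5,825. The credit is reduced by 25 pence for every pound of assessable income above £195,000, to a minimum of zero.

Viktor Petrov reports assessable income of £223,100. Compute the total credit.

£2,202

Small Business Credit: £223,100 is £11,200 into a £12,000 phase-out range, leaving 800/12,000 of the credit: £3,030 × 800/12,000 = £202.
Apprenticeship Credit: £223,100 is below the £225,800 cutoff, so the full £2,000 applies.
Solar Installation Rebate: £223,100 is at or above £219,200, so the credit is £0.
Low-Income Housing Credit: 25% of the £28,100 excess over £195,000 is £7,025 ≥ base, so the credit is £0.
Total: £202 + £2,000 + £0 + £0 = £2,202.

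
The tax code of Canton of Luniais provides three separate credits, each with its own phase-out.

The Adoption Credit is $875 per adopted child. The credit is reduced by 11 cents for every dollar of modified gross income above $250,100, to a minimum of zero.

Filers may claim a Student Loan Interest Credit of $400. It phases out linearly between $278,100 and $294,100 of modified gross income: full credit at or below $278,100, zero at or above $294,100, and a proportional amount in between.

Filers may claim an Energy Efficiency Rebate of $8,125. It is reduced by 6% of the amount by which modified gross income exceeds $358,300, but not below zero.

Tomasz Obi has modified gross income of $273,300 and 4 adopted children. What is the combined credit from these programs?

$9,473

Adoption Credit: base = 4 × $875 = $3,500. 11% of the $23,200 excess over $250,100 is $2,552; credit = $3,500 − $2,552 = $948.
Student Loan Interest Credit: $273,300 is at or below the $278,100 threshold, so the full $400 applies.
Energy Efficiency Rebate: $273,300 is at or below the $358,300 threshold, so the full $8,125 applies.
Total: $948 + $400 + $8,125 = $9,473.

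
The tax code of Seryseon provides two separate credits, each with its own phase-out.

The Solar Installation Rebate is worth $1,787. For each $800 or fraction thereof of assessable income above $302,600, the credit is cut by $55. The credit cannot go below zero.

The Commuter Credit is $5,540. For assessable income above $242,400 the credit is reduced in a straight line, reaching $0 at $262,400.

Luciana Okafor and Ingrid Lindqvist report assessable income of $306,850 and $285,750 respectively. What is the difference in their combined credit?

Luciana ($306,850): Solar Installation Rebate: income exceeds $302,600 by $4,250, which is 6 full-or-partial $800 increments; reduction = 6 × $55 = $330, leaving $1,457. Commuter Credit: $306,850 is at or above $262,400, so the credit is $0. total $1,457 + $0 = $1,457
Ingrid ($285,750): Solar Installation Rebate: $285,750 is at or below the $302,600 threshold, so the full $1,787 applies. Commuter Credit: $285,750 is at or above $262,400, so the credit is $0. total $1,787 + $0 = $1,787
Difference: |$1,457 − $1,787| = $330.

$330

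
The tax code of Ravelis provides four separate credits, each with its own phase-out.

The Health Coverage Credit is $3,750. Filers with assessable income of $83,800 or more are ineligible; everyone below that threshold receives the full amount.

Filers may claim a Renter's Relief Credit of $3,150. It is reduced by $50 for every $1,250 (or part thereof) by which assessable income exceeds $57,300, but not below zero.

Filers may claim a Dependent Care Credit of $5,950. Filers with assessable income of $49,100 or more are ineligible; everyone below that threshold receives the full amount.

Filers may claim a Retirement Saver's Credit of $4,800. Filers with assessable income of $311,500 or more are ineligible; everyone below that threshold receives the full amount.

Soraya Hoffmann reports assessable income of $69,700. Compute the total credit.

$11,200

Health Coverage Credit: $69,700 is below the $83,800 cutoff, so the full $3,750 applies.
Renter's Relief Credit: income exceeds $57,300 by $12,400, which is 10 full-or-partial $1,250 increments; reduction = 10 × $50 = $500, leaving $2,650.
Dependent Care Credit: $69,700 meets or exceeds the $49,100 cutoff, so the credit is $0.
Retirement Saver's Credit: $69,700 is below the $311,500 cutoff, so the full $4,800 applies.
Total: $3,750 + $2,650 + $0 + $4,800 = $11,200.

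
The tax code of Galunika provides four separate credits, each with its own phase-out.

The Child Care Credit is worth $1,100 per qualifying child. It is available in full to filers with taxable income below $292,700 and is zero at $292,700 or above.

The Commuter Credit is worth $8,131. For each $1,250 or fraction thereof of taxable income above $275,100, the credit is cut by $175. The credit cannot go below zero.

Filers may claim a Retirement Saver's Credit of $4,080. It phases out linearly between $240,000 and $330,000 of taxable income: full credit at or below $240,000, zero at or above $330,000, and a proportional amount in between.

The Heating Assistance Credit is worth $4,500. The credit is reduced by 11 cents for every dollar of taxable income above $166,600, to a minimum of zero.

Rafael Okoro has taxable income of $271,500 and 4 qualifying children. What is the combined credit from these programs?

$15,183

Child Care Credit: base = 4 × $1,100 = $4,400. $271,500 is below the $292,700 cutoff, so the full $4,400 applies.
Commuter Credit: $271,500 is at or below the $275,100 threshold, so the full $8,131 applies.
Retirement Saver's Credit: $271,500 is $31,500 into a $90,000 phase-out range, leaving 58,500/90,000 of the credit: $4,080 × 58,500/90,000 = $2,652.
Heating Assistance Credit: 11% of the $104,900 excess over $166,600 is $11,539 ≥ base, so the credit is $0.
Total: $4,400 + $8,131 + $2,652 + $0 = $15,183.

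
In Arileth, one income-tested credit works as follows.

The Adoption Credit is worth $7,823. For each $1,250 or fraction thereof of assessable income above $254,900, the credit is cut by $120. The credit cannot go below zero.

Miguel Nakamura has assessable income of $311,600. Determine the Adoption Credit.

$2,303

Adoption Credit: income exceeds $254,900 by $56,700, which is 46 full-or-partial $1,250 increments; reduction = 46 × $120 = $5,520, leaving $2,303.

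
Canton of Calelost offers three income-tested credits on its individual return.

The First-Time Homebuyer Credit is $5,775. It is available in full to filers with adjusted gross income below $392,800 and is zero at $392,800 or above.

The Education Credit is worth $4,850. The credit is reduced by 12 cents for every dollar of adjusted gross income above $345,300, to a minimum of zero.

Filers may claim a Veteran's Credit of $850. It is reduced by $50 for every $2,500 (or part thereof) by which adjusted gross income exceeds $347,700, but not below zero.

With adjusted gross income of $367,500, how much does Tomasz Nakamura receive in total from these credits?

First-Time Homebuyer Credit: $367,500 is below the $392,800 cutoff, so the full $5,775 applies.
Education Credit: 12% of the $22,200 excess over $345,300 is $2,664; credit = $4,850 − $2,664 = $2,186.
Veteran's Credit: income exceeds $347,700 by $19,800, which is 8 full-or-partial $2,500 increments; reduction = 8 × $50 = $400, leaving $450.
Total: $5,775 + $2,186 + $450 = $8,411.

$8,411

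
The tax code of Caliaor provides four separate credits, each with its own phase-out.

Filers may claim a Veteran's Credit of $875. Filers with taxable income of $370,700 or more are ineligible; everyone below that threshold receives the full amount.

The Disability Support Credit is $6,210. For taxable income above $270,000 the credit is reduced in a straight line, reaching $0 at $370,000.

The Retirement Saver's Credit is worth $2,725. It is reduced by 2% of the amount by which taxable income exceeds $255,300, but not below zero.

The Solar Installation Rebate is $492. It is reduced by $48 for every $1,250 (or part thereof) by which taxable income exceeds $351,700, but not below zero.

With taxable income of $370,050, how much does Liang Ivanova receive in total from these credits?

$1,305

Veteran's Credit: $370,050 is below the $370,700 cutoff, so the full $875 applies.
Disability Support Credit: $370,050 is at or above $370,000, so the credit is $0.
Retirement Saver's Credit: 2% of the $114,750 excess over $255,300 is $2,295; credit = $2,725 − $2,295 = $430.
Solar Installation Rebate: income exceeds $351,700 by $18,350 → 15 increments × $48 = $720 ≥ base, so the credit is $0.
Total: $875 + $0 + $430 + $0 = $1,305.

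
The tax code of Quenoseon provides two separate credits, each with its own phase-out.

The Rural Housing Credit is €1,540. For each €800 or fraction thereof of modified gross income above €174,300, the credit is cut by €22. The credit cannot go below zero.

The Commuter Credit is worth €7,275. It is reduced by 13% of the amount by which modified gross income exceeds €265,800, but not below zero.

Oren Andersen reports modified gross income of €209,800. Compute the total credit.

€7,825

Rural Housing Credit: income exceeds €174,300 by €35,500, which is 45 full-or-partial €800 increments; reduction = 45 × €22 = €990, leaving €550.
Commuter Credit: €209,800 is at or below the €265,800 threshold, so the full €7,275 applies.
Total: €550 + €7,275 = €7,825.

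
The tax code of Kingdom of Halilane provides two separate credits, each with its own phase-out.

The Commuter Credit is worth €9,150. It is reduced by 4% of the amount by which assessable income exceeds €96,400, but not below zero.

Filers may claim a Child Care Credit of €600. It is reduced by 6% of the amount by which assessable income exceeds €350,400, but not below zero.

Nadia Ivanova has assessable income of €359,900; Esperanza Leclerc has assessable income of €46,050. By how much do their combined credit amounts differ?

€9,720

Nadia (€359,900): Commuter Credit: 4% of the €263,500 excess over €96,400 is €10,540 ≥ base, so the credit is €0. Child Care Credit: 6% of the €9,500 excess over €350,400 is €570; credit = €600 − €570 = €30. total €0 + €30 = €30
Esperanza (€46,050): Commuter Credit: €46,050 is at or below the €96,400 threshold, so the full €9,150 applies. Child Care Credit: €46,050 is at or below the €350,400 threshold, so the full €600 applies. total €9,150 + €600 = €9,750
Difference: |€30 − €9,750| = €9,720.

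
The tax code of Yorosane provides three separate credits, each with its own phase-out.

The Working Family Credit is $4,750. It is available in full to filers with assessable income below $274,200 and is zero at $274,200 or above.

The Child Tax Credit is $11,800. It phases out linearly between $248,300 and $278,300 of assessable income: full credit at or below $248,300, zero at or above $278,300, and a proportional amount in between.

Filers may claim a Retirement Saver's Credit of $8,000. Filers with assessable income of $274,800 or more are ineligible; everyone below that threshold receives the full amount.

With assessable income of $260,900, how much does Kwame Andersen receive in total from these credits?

$19,594

Working Family Credit: $260,900 is below the $274,200 cutoff, so the full $4,750 applies.
Child Tax Credit: $260,900 is $12,600 into a $30,000 phase-out range, leaving 17,400/30,000 of the credit: $11,800 × 17,400/30,000 = $6,844.
Retirement Saver's Credit: $260,900 is below the $274,800 cutoff, so the full $8,000 applies.
Total: $4,750 + $6,844 + $8,000 = $19,594.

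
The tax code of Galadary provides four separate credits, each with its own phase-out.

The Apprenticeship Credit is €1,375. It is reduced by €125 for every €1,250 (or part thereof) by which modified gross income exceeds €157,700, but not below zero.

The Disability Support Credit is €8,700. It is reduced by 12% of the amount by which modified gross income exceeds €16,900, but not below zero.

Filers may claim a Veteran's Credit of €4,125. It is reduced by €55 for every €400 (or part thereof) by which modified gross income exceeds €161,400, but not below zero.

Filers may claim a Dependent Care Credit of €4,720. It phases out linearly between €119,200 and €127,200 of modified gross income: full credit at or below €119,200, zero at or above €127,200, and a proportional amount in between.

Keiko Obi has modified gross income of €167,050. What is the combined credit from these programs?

€3,675

Apprenticeship Credit: income exceeds €157,700 by €9,350, which is 8 full-or-partial €1,250 increments; reduction = 8 × €125 = €1,000, leaving €375.
Disability Support Credit: 12% of the €150,150 excess over €16,900 is €18,018 ≥ base, so the credit is €0.
Veteran's Credit: income exceeds €161,400 by €5,650, which is 15 full-or-partial €400 increments; reduction = 15 × €55 = €825, leaving €3,300.
Dependent Care Credit: €167,050 is at or above €127,200, so the credit is €0.
Total: €375 + €0 + €3,300 + €0 = €3,675.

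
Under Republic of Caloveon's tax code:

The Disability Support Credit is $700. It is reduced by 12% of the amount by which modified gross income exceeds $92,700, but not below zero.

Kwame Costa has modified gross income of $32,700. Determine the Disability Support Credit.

Disability Support Credit: $32,700 is at or below the $92,700 threshold, so the full $700 applies.

$700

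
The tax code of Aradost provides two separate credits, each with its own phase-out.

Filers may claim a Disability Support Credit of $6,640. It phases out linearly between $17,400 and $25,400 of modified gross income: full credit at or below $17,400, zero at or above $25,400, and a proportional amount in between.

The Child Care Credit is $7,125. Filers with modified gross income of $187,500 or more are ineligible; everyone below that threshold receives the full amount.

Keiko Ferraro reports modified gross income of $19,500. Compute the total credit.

Disability Support Credit: $19,500 is $2,100 into a $8,000 phase-out range, leaving 5,900/8,000 of the credit: $6,640 × 5,900/8,000 = $4,897.
Child Care Credit: $19,500 is below the $187,500 cutoff, so the full $7,125 applies.
Total: $4,897 + $7,125 = $12,022.

$12,022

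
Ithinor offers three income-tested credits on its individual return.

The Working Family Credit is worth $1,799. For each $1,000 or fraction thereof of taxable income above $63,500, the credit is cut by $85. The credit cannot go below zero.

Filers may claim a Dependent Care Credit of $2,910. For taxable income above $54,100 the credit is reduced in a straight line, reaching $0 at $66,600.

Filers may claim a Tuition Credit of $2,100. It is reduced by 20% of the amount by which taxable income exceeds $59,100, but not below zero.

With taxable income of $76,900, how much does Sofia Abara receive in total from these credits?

$609

Working Family Credit: income exceeds $63,500 by $13,400, which is 14 full-or-partial $1,000 increments; reduction = 14 × $85 = $1,190, leaving $609.
Dependent Care Credit: $76,900 is at or above $66,600, so the credit is $0.
Tuition Credit: 20% of the $17,800 excess over $59,100 is $3,560 ≥ base, so the credit is $0.
Total: $609 + $0 + $0 = $609.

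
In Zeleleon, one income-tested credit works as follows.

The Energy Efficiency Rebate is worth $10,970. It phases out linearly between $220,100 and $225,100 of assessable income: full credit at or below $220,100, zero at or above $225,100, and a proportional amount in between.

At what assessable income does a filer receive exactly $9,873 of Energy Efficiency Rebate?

$220,600

$9,873 is 9,873/10,970 of the full $10,970, so 1,097/10,970 of the $5,000 range has been used: income = $220,100 + $5,000 × 1,097/10,970 = $220,600.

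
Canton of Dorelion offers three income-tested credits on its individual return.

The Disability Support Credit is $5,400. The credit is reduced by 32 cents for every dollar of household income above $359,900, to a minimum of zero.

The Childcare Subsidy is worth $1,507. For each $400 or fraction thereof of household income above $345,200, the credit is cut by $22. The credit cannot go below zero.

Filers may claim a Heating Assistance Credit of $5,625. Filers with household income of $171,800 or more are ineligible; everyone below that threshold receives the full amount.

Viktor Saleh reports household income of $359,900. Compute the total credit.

$6,093

Disability Support Credit: $359,900 is at or below the $359,900 threshold, so the full $5,400 applies.
Childcare Subsidy: income exceeds $345,200 by $14,700, which is 37 full-or-partial $400 increments; reduction = 37 × $22 = $814, leaving $693.
Heating Assistance Credit: $359,900 meets or exceeds the $171,800 cutoff, so the credit is $0.
Total: $5,400 + $693 + $0 = $6,093.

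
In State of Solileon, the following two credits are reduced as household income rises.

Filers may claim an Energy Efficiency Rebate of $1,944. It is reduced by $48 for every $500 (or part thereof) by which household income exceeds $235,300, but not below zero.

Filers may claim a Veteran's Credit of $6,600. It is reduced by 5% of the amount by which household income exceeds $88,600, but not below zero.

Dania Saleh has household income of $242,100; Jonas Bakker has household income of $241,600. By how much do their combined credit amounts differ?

Dania ($242,100): Energy Efficiency Rebate: income exceeds $235,300 by $6,800, which is 14 full-or-partial $500 increments; reduction = 14 × $48 = $672, leaving $1,272. Veteran's Credit: 5% of the $153,500 excess over $88,600 is $7,675 ≥ base, so the credit is $0. total $1,272 + $0 = $1,272
Jonas ($241,600): Energy Efficiency Rebate: income exceeds $235,300 by $6,300, which is 13 full-or-partial $500 increments; reduction = 13 × $48 = $624, leaving $1,320. Veteran's Credit: 5% of the $153,000 excess over $88,600 is $7,650 ≥ base, so the credit is $0. total $1,320 + $0 = $1,320
Difference: |$1,272 − $1,320| = $48.

$48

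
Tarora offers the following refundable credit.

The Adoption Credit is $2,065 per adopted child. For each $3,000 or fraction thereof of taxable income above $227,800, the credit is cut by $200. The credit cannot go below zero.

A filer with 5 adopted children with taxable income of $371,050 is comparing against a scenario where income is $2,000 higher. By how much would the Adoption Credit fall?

$200

At $371,050 — base = 5 × $2,065 = $10,325. income exceeds $227,800 by $143,250, which is 48 full-or-partial $3,000 increments; reduction = 48 × $200 = $9,600, leaving $725.
At $373,050 — base = 5 × $2,065 = $10,325. income exceeds $227,800 by $145,250, which is 49 full-or-partial $3,000 increments; reduction = 49 × $200 = $9,800, leaving $525.
Lost: $725 − $525 = $200.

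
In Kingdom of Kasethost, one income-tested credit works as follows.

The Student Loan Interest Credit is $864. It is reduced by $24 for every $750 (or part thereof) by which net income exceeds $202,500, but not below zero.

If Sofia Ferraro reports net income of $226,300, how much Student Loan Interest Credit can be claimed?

$96

Student Loan Interest Credit: income exceeds $202,500 by $23,800, which is 32 full-or-partial $750 increments; reduction = 32 × $24 = $768, leaving $96.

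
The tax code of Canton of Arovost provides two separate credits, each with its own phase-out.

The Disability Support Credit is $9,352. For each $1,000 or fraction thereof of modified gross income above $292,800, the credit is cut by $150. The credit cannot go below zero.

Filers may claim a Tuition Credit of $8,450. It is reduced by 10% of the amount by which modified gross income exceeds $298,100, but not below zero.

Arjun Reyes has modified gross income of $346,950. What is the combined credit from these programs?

$4,667

Disability Support Credit: income exceeds $292,800 by $54,150, which is 55 full-or-partial $1,000 increments; reduction = 55 × $150 = $8,250, leaving $1,102.
Tuition Credit: 10% of the $48,850 excess over $298,100 is $4,885; credit = $8,450 − $4,885 = $3,565.
Total: $1,102 + $3,565 = $4,667.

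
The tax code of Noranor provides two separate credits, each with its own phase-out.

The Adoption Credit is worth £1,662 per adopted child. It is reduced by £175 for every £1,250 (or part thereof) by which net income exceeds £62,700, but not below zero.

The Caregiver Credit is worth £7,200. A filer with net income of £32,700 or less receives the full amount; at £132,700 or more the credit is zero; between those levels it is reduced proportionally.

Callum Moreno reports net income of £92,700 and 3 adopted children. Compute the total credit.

Adoption Credit: base = 3 × £1,662 = £4,986. income exceeds £62,700 by £30,000, which is 24 full-or-partial £1,250 increments; reduction = 24 × £175 = £4,200, leaving £786.
Caregiver Credit: £92,700 is £60,000 into a £100,000 phase-out range, leaving 40,000/100,000 of the credit: £7,200 × 40,000/100,000 = £2,880.
Total: £786 + £2,880 = £3,666.

£3,666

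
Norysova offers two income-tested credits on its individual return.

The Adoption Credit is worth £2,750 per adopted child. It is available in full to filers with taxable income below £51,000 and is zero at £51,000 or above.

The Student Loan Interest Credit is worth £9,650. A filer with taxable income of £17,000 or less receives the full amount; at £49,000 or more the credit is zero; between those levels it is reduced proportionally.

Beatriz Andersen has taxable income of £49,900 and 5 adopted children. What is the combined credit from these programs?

£13,750

Adoption Credit: base = 5 × £2,750 = £13,750. £49,900 is below the £51,000 cutoff, so the full £13,750 applies.
Student Loan Interest Credit: £49,900 is at or above £49,000, so the credit is £0.
Total: £13,750 + £0 = £13,750.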